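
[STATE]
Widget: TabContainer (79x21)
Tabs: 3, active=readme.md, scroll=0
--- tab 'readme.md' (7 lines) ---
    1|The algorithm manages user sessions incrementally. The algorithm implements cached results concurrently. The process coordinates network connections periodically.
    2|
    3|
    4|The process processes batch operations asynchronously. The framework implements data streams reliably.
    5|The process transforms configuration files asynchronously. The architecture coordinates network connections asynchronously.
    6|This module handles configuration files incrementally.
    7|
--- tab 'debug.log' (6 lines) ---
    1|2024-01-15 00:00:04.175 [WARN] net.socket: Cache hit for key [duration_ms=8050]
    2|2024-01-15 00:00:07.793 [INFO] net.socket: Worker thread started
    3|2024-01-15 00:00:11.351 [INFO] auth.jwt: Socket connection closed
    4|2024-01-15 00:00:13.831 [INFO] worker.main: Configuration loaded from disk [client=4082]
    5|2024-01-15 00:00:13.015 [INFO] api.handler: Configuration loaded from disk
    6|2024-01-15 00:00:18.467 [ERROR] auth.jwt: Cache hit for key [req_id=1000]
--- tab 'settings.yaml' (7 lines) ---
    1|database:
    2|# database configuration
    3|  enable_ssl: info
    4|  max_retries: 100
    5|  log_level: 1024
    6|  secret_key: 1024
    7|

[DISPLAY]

[readme.md]│ debug.log │ settings.yaml                                         
───────────────────────────────────────────────────────────────────────────────
The algorithm manages user sessions incrementally. The algorithm implements cac
                                                                               
                                                                               
The process processes batch operations asynchronously. The framework implements
The process transforms configuration files asynchronously. The architecture coo
This module handles configuration files incrementally.                         
                                                                               
                                                                               
                                                                               
                                                                               
                                                                               
                                                                               
                                                                               
                                                                               
                                                                               
                                                                               
                                                                               
                                                                               
                                                                               


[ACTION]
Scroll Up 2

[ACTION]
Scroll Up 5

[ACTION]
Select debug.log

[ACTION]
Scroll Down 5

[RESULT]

 readme.md │[debug.log]│ settings.yaml                                         
───────────────────────────────────────────────────────────────────────────────
2024-01-15 00:00:18.467 [ERROR] auth.jwt: Cache hit for key [req_id=1000]      
                                                                               
                                                                               
                                                                               
                                                                               
                                                                               
                                                                               
                                                                               
                                                                               
                                                                               
                                                                               
                                                                               
                                                                               
                                                                               
                                                                               
                                                                               
                                                                               
                                                                               
                                                                               


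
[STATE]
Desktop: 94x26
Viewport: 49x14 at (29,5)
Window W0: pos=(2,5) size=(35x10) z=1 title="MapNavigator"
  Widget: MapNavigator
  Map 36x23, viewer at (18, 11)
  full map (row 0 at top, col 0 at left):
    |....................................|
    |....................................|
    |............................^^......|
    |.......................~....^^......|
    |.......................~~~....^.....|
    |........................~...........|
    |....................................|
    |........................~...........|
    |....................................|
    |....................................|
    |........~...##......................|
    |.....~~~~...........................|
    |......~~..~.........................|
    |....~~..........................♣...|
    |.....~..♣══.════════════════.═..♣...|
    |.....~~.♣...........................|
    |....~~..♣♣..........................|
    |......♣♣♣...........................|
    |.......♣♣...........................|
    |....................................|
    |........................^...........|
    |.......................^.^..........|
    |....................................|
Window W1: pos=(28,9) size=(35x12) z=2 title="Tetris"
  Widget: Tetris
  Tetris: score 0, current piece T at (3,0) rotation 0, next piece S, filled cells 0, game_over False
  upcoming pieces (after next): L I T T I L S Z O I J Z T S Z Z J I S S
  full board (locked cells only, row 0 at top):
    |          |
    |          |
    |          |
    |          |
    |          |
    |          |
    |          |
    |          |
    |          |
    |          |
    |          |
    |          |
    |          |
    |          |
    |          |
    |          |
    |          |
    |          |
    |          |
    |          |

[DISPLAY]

━━━━━━━┓                                         
       ┃                                         
───────┨                                         
.......┃                                         
━━━━━━━━━━━━━━━━━━━━━━━━━━━━━━━━━┓               
 Tetris                          ┃               
─────────────────────────────────┨               
          │Next:                 ┃               
          │ ░░                   ┃               
          │░░                    ┃               
          │                      ┃               
          │                      ┃               
          │                      ┃               
          │Score:                ┃               


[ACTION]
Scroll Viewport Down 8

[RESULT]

          │Next:                 ┃               
          │ ░░                   ┃               
          │░░                    ┃               
          │                      ┃               
          │                      ┃               
          │                      ┃               
          │Score:                ┃               
          │0                     ┃               
━━━━━━━━━━━━━━━━━━━━━━━━━━━━━━━━━┛               
                                                 
                                                 
                                                 
                                                 
                                                 


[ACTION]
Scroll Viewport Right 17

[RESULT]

                 ┃                               
                 ┃                               
                 ┃                               
                 ┃                               
                 ┃                               
                 ┃                               
:                ┃                               
                 ┃                               
━━━━━━━━━━━━━━━━━┛                               
                                                 
                                                 
                                                 
                                                 
                                                 


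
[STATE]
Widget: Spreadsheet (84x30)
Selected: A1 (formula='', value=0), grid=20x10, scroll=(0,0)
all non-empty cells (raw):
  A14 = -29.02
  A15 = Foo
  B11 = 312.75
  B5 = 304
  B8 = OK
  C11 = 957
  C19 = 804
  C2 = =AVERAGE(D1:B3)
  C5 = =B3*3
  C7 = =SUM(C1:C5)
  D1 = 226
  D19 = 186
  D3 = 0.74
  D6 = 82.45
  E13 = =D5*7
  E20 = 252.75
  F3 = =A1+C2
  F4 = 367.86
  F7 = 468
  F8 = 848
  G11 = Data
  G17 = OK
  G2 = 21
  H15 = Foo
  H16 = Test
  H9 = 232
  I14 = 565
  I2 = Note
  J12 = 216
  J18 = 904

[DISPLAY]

A1:                                                                                 
       A       B       C       D       E       F       G       H       I       J    
------------------------------------------------------------------------------------
  1      [0]       0       0     226       0       0       0       0       0       0
  2        0       0#CIRC!         0       0       0      21       0Note           0
  3        0       0       0    0.74       0#CIRC!         0       0       0       0
  4        0       0       0       0       0  367.86       0       0       0       0
  5        0     304       0       0       0       0       0       0       0       0
  6        0       0       0   82.45       0       0       0       0       0       0
  7        0       0#CIRC!         0       0     468       0       0       0       0
  8        0OK             0       0       0     848       0       0       0       0
  9        0       0       0       0       0       0       0     232       0       0
 10        0       0       0       0       0       0       0       0       0       0
 11        0  312.75     957       0       0       0Data           0       0       0
 12        0       0       0       0       0       0       0       0       0     216
 13        0       0       0       0       0       0       0       0       0       0
 14   -29.02       0       0       0       0       0       0       0     565       0
 15 Foo            0       0       0       0       0       0Foo            0       0
 16        0       0       0       0       0       0       0Test           0       0
 17        0       0       0       0       0       0OK             0       0       0
 18        0       0       0       0       0       0       0       0       0     904
 19        0       0     804     186       0       0       0       0       0       0
 20        0       0       0       0  252.75       0       0       0       0       0
                                                                                    
                                                                                    
                                                                                    
                                                                                    
                                                                                    
                                                                                    
                                                                                    


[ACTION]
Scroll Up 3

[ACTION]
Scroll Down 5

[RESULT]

A1:                                                                                 
       A       B       C       D       E       F       G       H       I       J    
------------------------------------------------------------------------------------
  6        0       0       0   82.45       0       0       0       0       0       0
  7        0       0#CIRC!         0       0     468       0       0       0       0
  8        0OK             0       0       0     848       0       0       0       0
  9        0       0       0       0       0       0       0     232       0       0
 10        0       0       0       0       0       0       0       0       0       0
 11        0  312.75     957       0       0       0Data           0       0       0
 12        0       0       0       0       0       0       0       0       0     216
 13        0       0       0       0       0       0       0       0       0       0
 14   -29.02       0       0       0       0       0       0       0     565       0
 15 Foo            0       0       0       0       0       0Foo            0       0
 16        0       0       0       0       0       0       0Test           0       0
 17        0       0       0       0       0       0OK             0       0       0
 18        0       0       0       0       0       0       0       0       0     904
 19        0       0     804     186       0       0       0       0       0       0
 20        0       0       0       0  252.75       0       0       0       0       0
                                                                                    
                                                                                    
                                                                                    
                                                                                    
                                                                                    
                                                                                    
                                                                                    
                                                                                    
                                                                                    
                                                                                    
                                                                                    
                                                                                    


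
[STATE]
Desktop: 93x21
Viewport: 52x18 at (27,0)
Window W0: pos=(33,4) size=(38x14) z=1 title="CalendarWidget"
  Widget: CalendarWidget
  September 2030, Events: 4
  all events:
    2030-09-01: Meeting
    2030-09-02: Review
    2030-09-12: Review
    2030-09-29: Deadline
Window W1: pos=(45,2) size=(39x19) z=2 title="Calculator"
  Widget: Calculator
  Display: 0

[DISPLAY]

                                                    
                                                    
                  ┏━━━━━━━━━━━━━━━━━━━━━━━━━━━━━━━━━
                  ┃ Calculator                      
      ┏━━━━━━━━━━━┠─────────────────────────────────
      ┃ CalendarWi┃                                 
      ┠───────────┃┌───┬───┬───┬───┐                
      ┃           ┃│ 7 │ 8 │ 9 │ ÷ │                
      ┃Mo Tu We Th┃├───┼───┼───┼───┤                
      ┃           ┃│ 4 │ 5 │ 6 │ × │                
      ┃ 2*  3  4  ┃├───┼───┼───┼───┤                
      ┃ 9 10 11 12┃│ 1 │ 2 │ 3 │ - │                
      ┃16 17 18 19┃├───┼───┼───┼───┤                
      ┃23 24 25 26┃│ 0 │ . │ = │ + │                
      ┃30         ┃├───┼───┼───┼───┤                
      ┃           ┃│ C │ MC│ MR│ M+│                
      ┃           ┃└───┴───┴───┴───┘                
      ┗━━━━━━━━━━━┃                                 


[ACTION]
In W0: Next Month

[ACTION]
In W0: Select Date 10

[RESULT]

                                                    
                                                    
                  ┏━━━━━━━━━━━━━━━━━━━━━━━━━━━━━━━━━
                  ┃ Calculator                      
      ┏━━━━━━━━━━━┠─────────────────────────────────
      ┃ CalendarWi┃                                 
      ┠───────────┃┌───┬───┬───┬───┐                
      ┃           ┃│ 7 │ 8 │ 9 │ ÷ │                
      ┃Mo Tu We Th┃├───┼───┼───┼───┤                
      ┃    1  2  3┃│ 4 │ 5 │ 6 │ × │                
      ┃ 7  8  9 [1┃├───┼───┼───┼───┤                
      ┃14 15 16 17┃│ 1 │ 2 │ 3 │ - │                
      ┃21 22 23 24┃├───┼───┼───┼───┤                
      ┃28 29 30 31┃│ 0 │ . │ = │ + │                
      ┃           ┃├───┼───┼───┼───┤                
      ┃           ┃│ C │ MC│ MR│ M+│                
      ┃           ┃└───┴───┴───┴───┘                
      ┗━━━━━━━━━━━┃                                 


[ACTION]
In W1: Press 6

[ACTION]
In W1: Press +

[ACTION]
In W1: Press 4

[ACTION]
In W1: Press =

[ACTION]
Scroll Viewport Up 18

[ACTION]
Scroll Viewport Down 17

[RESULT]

                  ┃ Calculator                      
      ┏━━━━━━━━━━━┠─────────────────────────────────
      ┃ CalendarWi┃                                 
      ┠───────────┃┌───┬───┬───┬───┐                
      ┃           ┃│ 7 │ 8 │ 9 │ ÷ │                
      ┃Mo Tu We Th┃├───┼───┼───┼───┤                
      ┃    1  2  3┃│ 4 │ 5 │ 6 │ × │                
      ┃ 7  8  9 [1┃├───┼───┼───┼───┤                
      ┃14 15 16 17┃│ 1 │ 2 │ 3 │ - │                
      ┃21 22 23 24┃├───┼───┼───┼───┤                
      ┃28 29 30 31┃│ 0 │ . │ = │ + │                
      ┃           ┃├───┼───┼───┼───┤                
      ┃           ┃│ C │ MC│ MR│ M+│                
      ┃           ┃└───┴───┴───┴───┘                
      ┗━━━━━━━━━━━┃                                 
                  ┃                                 
                  ┃                                 
                  ┗━━━━━━━━━━━━━━━━━━━━━━━━━━━━━━━━━


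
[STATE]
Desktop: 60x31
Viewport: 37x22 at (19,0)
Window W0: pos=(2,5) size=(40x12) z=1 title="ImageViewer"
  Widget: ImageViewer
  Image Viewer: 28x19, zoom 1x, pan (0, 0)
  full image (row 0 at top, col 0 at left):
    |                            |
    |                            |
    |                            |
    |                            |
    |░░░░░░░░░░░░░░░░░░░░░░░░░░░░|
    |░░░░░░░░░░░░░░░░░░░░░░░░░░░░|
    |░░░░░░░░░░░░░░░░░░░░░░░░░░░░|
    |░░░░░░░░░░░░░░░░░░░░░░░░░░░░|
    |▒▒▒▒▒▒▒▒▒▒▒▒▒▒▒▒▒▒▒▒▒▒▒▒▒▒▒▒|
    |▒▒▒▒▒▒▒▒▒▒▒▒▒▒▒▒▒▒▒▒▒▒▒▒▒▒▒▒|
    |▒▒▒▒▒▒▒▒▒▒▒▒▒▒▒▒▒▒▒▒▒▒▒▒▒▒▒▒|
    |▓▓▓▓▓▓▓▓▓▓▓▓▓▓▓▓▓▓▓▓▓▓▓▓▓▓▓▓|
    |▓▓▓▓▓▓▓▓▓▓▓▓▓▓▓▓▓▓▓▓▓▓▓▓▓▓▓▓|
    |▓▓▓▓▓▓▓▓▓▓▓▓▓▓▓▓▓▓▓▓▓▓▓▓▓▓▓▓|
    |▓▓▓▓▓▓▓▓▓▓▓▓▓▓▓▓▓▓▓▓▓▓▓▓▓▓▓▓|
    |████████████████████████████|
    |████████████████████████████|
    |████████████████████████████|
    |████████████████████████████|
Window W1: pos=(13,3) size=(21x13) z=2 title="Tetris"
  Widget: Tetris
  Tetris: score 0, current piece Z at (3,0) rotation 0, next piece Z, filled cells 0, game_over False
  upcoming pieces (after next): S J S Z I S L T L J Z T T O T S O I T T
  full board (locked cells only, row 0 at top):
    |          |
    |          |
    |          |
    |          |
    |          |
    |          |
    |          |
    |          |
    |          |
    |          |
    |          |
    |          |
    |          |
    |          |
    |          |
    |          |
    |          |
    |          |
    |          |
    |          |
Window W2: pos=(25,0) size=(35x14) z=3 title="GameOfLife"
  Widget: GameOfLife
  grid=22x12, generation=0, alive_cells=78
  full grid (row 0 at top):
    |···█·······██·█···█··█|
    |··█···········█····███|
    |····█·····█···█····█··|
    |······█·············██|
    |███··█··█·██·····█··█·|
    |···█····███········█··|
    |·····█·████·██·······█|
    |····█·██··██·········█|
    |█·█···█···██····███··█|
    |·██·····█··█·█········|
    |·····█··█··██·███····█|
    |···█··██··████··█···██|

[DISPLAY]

      ┏━━━━━━━━━━━━━━━━━━━━━━━━━━━━━━
      ┃ GameOfLife                   
      ┠──────────────────────────────
━━━━━━┃Gen: 0                        
is    ┃··█···········█····███        
──────┃····█·····█···█····█··        
     │┃······█·············██        
     │┃███··█··█·██·····█··█·        
     │┃···█····███········█··        
     │┃·····█·████·██·······█        
     │┃····█·██··██·········█        
     │┃█·█···█···██····███··█        
     │┃·██·····█··█·█········        
     │┗━━━━━━━━━━━━━━━━━━━━━━━━━━━━━━
     │        ┃       ┃              
━━━━━━━━━━━━━━┛       ┃              
━━━━━━━━━━━━━━━━━━━━━━┛              
                                     
                                     
                                     
                                     
                                     


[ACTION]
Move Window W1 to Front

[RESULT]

      ┏━━━━━━━━━━━━━━━━━━━━━━━━━━━━━━
      ┃ GameOfLife                   
      ┠──────────────────────────────
━━━━━━━━━━━━━━┓                      
is            ┃······█····███        
──────────────┨··█···█····█··        
     │Next:   ┃············██        
     │▓▓      ┃█·██·····█··█·        
     │ ▓▓     ┃███········█··        
     │        ┃███·██·······█        
     │        ┃··██·········█        
     │        ┃··██····███··█        
     │Score:  ┃█··█·█········        
     │0       ┃━━━━━━━━━━━━━━━━━━━━━━
     │        ┃       ┃              
━━━━━━━━━━━━━━┛       ┃              
━━━━━━━━━━━━━━━━━━━━━━┛              
                                     
                                     
                                     
                                     
                                     


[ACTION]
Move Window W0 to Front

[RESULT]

      ┏━━━━━━━━━━━━━━━━━━━━━━━━━━━━━━
      ┃ GameOfLife                   
      ┠──────────────────────────────
━━━━━━━━━━━━━━┓                      
is            ┃······█····███        
━━━━━━━━━━━━━━━━━━━━━━┓···█··        
                      ┃····██        
──────────────────────┨·█··█·        
                      ┃···█··        
                      ┃·····█        
                      ┃·····█        
                      ┃███··█        
░░░░░░░░░░░░          ┃······        
░░░░░░░░░░░░          ┃━━━━━━━━━━━━━━
░░░░░░░░░░░░          ┃              
░░░░░░░░░░░░          ┃              
━━━━━━━━━━━━━━━━━━━━━━┛              
                                     
                                     
                                     
                                     
                                     


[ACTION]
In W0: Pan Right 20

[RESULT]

      ┏━━━━━━━━━━━━━━━━━━━━━━━━━━━━━━
      ┃ GameOfLife                   
      ┠──────────────────────────────
━━━━━━━━━━━━━━┓                      
is            ┃······█····███        
━━━━━━━━━━━━━━━━━━━━━━┓···█··        
                      ┃····██        
──────────────────────┨·█··█·        
                      ┃···█··        
                      ┃·····█        
                      ┃·····█        
                      ┃███··█        
                      ┃······        
                      ┃━━━━━━━━━━━━━━
                      ┃              
                      ┃              
━━━━━━━━━━━━━━━━━━━━━━┛              
                                     
                                     
                                     
                                     
                                     


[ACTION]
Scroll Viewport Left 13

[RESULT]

                   ┏━━━━━━━━━━━━━━━━━
                   ┃ GameOfLife      
                   ┠─────────────────
       ┏━━━━━━━━━━━━━━━━━━━┓         
       ┃ Tetris            ┃······█··
━━━━━━━━━━━━━━━━━━━━━━━━━━━━━━━━━━━┓·
ageViewer                          ┃·
───────────────────────────────────┨·
                                   ┃·
                                   ┃·
                                   ┃·
                                   ┃█
░░░░░                              ┃·
░░░░░                              ┃━
░░░░░                              ┃ 
░░░░░                              ┃ 
━━━━━━━━━━━━━━━━━━━━━━━━━━━━━━━━━━━┛ 
                                     
                                     
                                     
                                     
                                     


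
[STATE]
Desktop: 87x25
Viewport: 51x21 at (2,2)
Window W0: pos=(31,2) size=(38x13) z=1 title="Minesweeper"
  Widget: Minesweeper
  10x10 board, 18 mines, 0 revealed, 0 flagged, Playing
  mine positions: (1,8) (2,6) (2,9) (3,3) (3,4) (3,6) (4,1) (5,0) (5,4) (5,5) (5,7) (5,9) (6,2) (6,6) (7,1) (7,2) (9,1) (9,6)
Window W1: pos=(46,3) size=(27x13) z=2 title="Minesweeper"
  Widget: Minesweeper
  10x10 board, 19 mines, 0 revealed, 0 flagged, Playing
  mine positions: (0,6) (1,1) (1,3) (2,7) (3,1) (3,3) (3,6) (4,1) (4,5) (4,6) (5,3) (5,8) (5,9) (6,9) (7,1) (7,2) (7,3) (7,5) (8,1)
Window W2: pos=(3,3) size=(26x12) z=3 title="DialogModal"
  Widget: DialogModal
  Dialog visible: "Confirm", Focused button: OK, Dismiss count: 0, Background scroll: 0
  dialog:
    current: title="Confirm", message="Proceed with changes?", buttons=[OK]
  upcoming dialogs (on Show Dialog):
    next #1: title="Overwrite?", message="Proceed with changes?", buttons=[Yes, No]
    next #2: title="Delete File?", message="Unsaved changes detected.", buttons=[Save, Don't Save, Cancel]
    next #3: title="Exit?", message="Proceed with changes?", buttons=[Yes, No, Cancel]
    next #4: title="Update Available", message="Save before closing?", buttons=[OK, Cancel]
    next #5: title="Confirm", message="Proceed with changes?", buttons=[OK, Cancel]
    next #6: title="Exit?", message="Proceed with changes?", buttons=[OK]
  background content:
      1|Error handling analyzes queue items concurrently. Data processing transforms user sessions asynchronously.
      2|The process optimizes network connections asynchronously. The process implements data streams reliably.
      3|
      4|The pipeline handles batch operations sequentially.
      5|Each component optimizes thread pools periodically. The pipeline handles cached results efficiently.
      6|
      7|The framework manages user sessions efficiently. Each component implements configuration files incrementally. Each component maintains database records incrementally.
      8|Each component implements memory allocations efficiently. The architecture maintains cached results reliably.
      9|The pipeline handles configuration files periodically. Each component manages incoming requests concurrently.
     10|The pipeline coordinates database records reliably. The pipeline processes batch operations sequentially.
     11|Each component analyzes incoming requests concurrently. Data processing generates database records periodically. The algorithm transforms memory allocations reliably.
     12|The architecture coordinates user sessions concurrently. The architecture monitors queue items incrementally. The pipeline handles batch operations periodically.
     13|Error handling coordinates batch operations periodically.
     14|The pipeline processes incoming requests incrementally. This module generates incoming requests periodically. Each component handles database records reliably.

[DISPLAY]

                             ┏━━━━━━━━━━━━━━━━━━━━━
 ┏━━━━━━━━━━━━━━━━━━━━━━━━┓  ┃ Minesweeper  ┏━━━━━━
 ┃ DialogModal            ┃  ┠──────────────┃ Mines
 ┠────────────────────────┨  ┃■■■■■■■■■■    ┠──────
 ┃Error handling analyzes ┃  ┃■■■■■■■■■■    ┃■■■■■■
 ┃Th┌──────────────────┐ne┃  ┃■■■■■■■■■■    ┃■■■■■■
 ┃  │     Confirm      │  ┃  ┃■■■■■■■■■■    ┃■■■■■■
 ┃Th│Proceed with chang│at┃  ┃■■■■■■■■■■    ┃■■■■■■
 ┃Ea│       [OK]       │es┃  ┃■■■■■■■■■■    ┃■■■■■■
 ┃  └──────────────────┘  ┃  ┃■■■■■■■■■■    ┃■■■■■■
 ┃The framework manages us┃  ┃■■■■■■■■■■    ┃■■■■■■
 ┃Each component implement┃  ┃■■■■■■■■■■    ┃■■■■■■
 ┗━━━━━━━━━━━━━━━━━━━━━━━━┛  ┗━━━━━━━━━━━━━━┃■■■■■■
                                            ┗━━━━━━
                                                   
                                                   
                                                   
                                                   
                                                   
                                                   
                                                   


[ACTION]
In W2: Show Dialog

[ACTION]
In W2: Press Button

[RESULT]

                             ┏━━━━━━━━━━━━━━━━━━━━━
 ┏━━━━━━━━━━━━━━━━━━━━━━━━┓  ┃ Minesweeper  ┏━━━━━━
 ┃ DialogModal            ┃  ┠──────────────┃ Mines
 ┠────────────────────────┨  ┃■■■■■■■■■■    ┠──────
 ┃Error handling analyzes ┃  ┃■■■■■■■■■■    ┃■■■■■■
 ┃The process optimizes ne┃  ┃■■■■■■■■■■    ┃■■■■■■
 ┃                        ┃  ┃■■■■■■■■■■    ┃■■■■■■
 ┃The pipeline handles bat┃  ┃■■■■■■■■■■    ┃■■■■■■
 ┃Each component optimizes┃  ┃■■■■■■■■■■    ┃■■■■■■
 ┃                        ┃  ┃■■■■■■■■■■    ┃■■■■■■
 ┃The framework manages us┃  ┃■■■■■■■■■■    ┃■■■■■■
 ┃Each component implement┃  ┃■■■■■■■■■■    ┃■■■■■■
 ┗━━━━━━━━━━━━━━━━━━━━━━━━┛  ┗━━━━━━━━━━━━━━┃■■■■■■
                                            ┗━━━━━━
                                                   
                                                   
                                                   
                                                   
                                                   
                                                   
                                                   


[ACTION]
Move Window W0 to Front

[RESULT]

                             ┏━━━━━━━━━━━━━━━━━━━━━
 ┏━━━━━━━━━━━━━━━━━━━━━━━━┓  ┃ Minesweeper         
 ┃ DialogModal            ┃  ┠─────────────────────
 ┠────────────────────────┨  ┃■■■■■■■■■■           
 ┃Error handling analyzes ┃  ┃■■■■■■■■■■           
 ┃The process optimizes ne┃  ┃■■■■■■■■■■           
 ┃                        ┃  ┃■■■■■■■■■■           
 ┃The pipeline handles bat┃  ┃■■■■■■■■■■           
 ┃Each component optimizes┃  ┃■■■■■■■■■■           
 ┃                        ┃  ┃■■■■■■■■■■           
 ┃The framework manages us┃  ┃■■■■■■■■■■           
 ┃Each component implement┃  ┃■■■■■■■■■■           
 ┗━━━━━━━━━━━━━━━━━━━━━━━━┛  ┗━━━━━━━━━━━━━━━━━━━━━
                                            ┗━━━━━━
                                                   
                                                   
                                                   
                                                   
                                                   
                                                   
                                                   


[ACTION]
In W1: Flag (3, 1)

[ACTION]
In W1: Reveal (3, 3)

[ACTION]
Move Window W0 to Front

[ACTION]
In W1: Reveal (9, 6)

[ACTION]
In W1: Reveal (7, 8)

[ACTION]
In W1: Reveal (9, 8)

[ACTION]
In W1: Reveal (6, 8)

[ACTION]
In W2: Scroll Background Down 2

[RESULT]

                             ┏━━━━━━━━━━━━━━━━━━━━━
 ┏━━━━━━━━━━━━━━━━━━━━━━━━┓  ┃ Minesweeper         
 ┃ DialogModal            ┃  ┠─────────────────────
 ┠────────────────────────┨  ┃■■■■■■■■■■           
 ┃                        ┃  ┃■■■■■■■■■■           
 ┃The pipeline handles bat┃  ┃■■■■■■■■■■           
 ┃Each component optimizes┃  ┃■■■■■■■■■■           
 ┃                        ┃  ┃■■■■■■■■■■           
 ┃The framework manages us┃  ┃■■■■■■■■■■           
 ┃Each component implement┃  ┃■■■■■■■■■■           
 ┃The pipeline handles con┃  ┃■■■■■■■■■■           
 ┃The pipeline coordinates┃  ┃■■■■■■■■■■           
 ┗━━━━━━━━━━━━━━━━━━━━━━━━┛  ┗━━━━━━━━━━━━━━━━━━━━━
                                            ┗━━━━━━
                                                   
                                                   
                                                   
                                                   
                                                   
                                                   
                                                   


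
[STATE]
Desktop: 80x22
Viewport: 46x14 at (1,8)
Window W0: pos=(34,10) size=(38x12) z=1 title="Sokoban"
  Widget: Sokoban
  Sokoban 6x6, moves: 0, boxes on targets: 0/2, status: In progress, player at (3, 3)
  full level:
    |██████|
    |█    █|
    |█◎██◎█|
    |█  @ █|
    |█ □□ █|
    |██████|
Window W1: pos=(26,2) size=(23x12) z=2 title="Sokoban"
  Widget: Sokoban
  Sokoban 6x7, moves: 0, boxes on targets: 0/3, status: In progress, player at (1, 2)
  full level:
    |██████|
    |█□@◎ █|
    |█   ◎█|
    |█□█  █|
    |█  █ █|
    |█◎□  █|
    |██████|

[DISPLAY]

                         ┃█□█  █              
                         ┃█  █ █              
                         ┃█◎□  █              
                         ┃██████              
                         ┃Moves: 0  0/3       
                         ┗━━━━━━━━━━━━━━━━━━━━
                                 ┃█    █      
                                 ┃█◎██◎█      
                                 ┃█  @ █      
                                 ┃█ □□ █      
                                 ┃██████      
                                 ┃Moves: 0  0/
                                 ┃            
                                 ┗━━━━━━━━━━━━


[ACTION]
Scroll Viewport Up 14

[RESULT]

                                              
                                              
                         ┏━━━━━━━━━━━━━━━━━━━━
                         ┃ Sokoban            
                         ┠────────────────────
                         ┃██████              
                         ┃█□@◎ █              
                         ┃█   ◎█              
                         ┃█□█  █              
                         ┃█  █ █              
                         ┃█◎□  █              
                         ┃██████              
                         ┃Moves: 0  0/3       
                         ┗━━━━━━━━━━━━━━━━━━━━


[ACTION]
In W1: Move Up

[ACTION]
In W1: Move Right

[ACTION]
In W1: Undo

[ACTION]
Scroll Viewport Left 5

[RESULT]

                                              
                                              
                          ┏━━━━━━━━━━━━━━━━━━━
                          ┃ Sokoban           
                          ┠───────────────────
                          ┃██████             
                          ┃█□@◎ █             
                          ┃█   ◎█             
                          ┃█□█  █             
                          ┃█  █ █             
                          ┃█◎□  █             
                          ┃██████             
                          ┃Moves: 0  0/3      
                          ┗━━━━━━━━━━━━━━━━━━━
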